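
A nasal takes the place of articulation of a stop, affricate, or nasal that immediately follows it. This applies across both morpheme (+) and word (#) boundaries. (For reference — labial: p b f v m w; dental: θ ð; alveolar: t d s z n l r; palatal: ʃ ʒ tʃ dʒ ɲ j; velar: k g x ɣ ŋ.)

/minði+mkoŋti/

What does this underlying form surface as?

/m/ before /k/ (velar) → [ŋ]
/ŋ/ before /t/ (alveolar) → [n]

[minði+ŋkonti]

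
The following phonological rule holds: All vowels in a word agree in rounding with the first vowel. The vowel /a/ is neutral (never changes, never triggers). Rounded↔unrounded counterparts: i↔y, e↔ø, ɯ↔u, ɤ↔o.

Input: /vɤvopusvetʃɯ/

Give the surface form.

[vɤvɤpɯsvetʃɯ]

/o/ harmonizes with /ɤ/ ([-round]) → [ɤ]
/u/ harmonizes with /ɤ/ ([-round]) → [ɯ]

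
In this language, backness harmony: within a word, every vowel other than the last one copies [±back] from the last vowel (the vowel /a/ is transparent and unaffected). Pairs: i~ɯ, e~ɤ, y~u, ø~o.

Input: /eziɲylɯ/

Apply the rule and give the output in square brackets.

/e/ harmonizes with /ɯ/ ([+back]) → [ɤ]
/i/ harmonizes with /ɯ/ ([+back]) → [ɯ]
/y/ harmonizes with /ɯ/ ([+back]) → [u]

[ɤzɯɲulɯ]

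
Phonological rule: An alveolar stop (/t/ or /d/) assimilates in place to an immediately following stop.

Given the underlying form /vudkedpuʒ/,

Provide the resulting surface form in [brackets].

/d/ before /k/ (velar) → [g]
/d/ before /p/ (labial) → [b]

[vugkebpuʒ]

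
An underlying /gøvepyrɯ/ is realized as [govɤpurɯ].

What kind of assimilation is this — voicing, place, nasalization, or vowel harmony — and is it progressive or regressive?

/ø/→[o] /e/→[ɤ] /y/→[u].
Vowels agree with the last vowel, so the harmony is regressive.

vowel harmony, regressive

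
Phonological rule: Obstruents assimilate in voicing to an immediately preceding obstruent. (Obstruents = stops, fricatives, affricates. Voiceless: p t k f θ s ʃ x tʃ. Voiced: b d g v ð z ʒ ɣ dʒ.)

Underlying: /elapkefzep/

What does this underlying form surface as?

[elapkefsep]

/z/ after /f/ (voiceless) → [s]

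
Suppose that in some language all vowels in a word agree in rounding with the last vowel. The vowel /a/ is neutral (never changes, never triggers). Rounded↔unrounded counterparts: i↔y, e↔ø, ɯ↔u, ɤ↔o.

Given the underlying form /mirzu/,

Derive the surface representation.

/i/ harmonizes with /u/ ([+round]) → [y]

[myrzu]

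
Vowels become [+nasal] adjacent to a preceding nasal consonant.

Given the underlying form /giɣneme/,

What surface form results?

[giɣnẽmẽ]

/e/ after nasal /n/ → [ẽ]
/e/ after nasal /m/ → [ẽ]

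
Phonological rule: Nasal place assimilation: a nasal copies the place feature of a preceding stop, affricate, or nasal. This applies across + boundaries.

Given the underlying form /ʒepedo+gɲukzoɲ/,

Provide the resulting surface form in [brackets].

/ɲ/ after /g/ (velar) → [ŋ]

[ʒepedo+gŋukzoɲ]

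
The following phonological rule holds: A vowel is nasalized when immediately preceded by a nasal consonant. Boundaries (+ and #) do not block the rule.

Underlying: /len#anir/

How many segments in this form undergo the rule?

2

/a/ after nasal /n/ → [ã]
/i/ after nasal /n/ → [ĩ]
2 segments change.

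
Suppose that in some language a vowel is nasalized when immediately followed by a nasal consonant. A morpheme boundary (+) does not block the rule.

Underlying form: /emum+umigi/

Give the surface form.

[ẽmũm+ũmigi]

/e/ before nasal /m/ → [ẽ]
/u/ before nasal /m/ → [ũ]
/u/ before nasal /m/ → [ũ]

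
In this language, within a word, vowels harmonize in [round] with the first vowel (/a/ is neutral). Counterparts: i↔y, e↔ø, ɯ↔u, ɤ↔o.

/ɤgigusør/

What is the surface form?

/u/ harmonizes with /ɤ/ ([-round]) → [ɯ]
/ø/ harmonizes with /ɤ/ ([-round]) → [e]

[ɤgigɯser]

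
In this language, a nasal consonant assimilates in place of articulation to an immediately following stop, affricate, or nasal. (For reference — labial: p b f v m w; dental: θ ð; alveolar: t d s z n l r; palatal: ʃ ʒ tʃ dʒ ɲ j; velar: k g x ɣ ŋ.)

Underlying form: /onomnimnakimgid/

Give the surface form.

[ononninnakiŋgid]

/m/ before /n/ (alveolar) → [n]
/m/ before /n/ (alveolar) → [n]
/m/ before /g/ (velar) → [ŋ]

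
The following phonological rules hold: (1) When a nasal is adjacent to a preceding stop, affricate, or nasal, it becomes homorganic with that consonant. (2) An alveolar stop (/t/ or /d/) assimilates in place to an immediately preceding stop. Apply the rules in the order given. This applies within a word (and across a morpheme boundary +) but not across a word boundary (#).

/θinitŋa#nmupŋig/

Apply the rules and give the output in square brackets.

Rule 1: /ŋ/ after /t/ (alveolar) → [n]
Rule 1: /m/ after /n/ (alveolar) → [n]
Rule 1: /ŋ/ after /p/ (labial) → [m]
After rule 1: θinitna#nnupmig
Rule 2: no segment meets the rule's conditions; no change.

[θinitna#nnupmig]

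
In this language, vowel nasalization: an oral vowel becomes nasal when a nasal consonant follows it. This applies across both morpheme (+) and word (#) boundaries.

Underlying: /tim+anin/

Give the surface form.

[tĩm+ãnĩn]

/i/ before nasal /m/ → [ĩ]
/a/ before nasal /n/ → [ã]
/i/ before nasal /n/ → [ĩ]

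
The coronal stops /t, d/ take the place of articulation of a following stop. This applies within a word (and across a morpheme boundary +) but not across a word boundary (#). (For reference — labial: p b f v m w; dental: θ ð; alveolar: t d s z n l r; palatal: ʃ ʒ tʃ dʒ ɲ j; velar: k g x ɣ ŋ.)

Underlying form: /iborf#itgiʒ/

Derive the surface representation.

/t/ before /g/ (velar) → [k]

[iborf#ikgiʒ]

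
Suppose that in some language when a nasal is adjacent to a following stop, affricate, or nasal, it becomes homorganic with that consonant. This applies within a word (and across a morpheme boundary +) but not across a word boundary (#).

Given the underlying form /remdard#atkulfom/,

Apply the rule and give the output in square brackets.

[rendard#atkulfom]

/m/ before /d/ (alveolar) → [n]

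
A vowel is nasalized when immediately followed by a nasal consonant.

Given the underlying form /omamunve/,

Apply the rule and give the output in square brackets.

[õmãmũnve]

/o/ before nasal /m/ → [õ]
/a/ before nasal /m/ → [ã]
/u/ before nasal /n/ → [ũ]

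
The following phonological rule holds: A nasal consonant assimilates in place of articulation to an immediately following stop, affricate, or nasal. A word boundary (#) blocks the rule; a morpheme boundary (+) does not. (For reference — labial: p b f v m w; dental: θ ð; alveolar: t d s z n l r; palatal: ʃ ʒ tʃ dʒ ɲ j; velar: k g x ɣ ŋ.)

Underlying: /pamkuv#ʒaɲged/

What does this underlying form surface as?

[paŋkuv#ʒaŋged]

/m/ before /k/ (velar) → [ŋ]
/ɲ/ before /g/ (velar) → [ŋ]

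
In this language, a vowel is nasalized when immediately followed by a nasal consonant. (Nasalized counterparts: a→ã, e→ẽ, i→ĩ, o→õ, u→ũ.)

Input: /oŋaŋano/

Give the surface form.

[õŋãŋãno]

/o/ before nasal /ŋ/ → [õ]
/a/ before nasal /ŋ/ → [ã]
/a/ before nasal /n/ → [ã]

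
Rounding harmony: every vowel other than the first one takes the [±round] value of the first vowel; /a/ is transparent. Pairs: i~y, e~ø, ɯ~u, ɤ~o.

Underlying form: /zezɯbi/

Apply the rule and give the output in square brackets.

[zezɯbi]

no segment meets the rule's conditions; no change.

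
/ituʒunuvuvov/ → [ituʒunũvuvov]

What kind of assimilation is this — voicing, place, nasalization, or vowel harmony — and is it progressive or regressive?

/u/→[ũ].
Each target copies a feature from the preceding segment, so the direction is progressive.

nasalization, progressive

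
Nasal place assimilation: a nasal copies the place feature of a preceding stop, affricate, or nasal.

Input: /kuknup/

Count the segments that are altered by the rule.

/n/ after /k/ (velar) → [ŋ]
1 segment changes.

1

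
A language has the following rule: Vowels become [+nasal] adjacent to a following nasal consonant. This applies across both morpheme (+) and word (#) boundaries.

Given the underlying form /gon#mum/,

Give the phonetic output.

[gõn#mũm]

/o/ before nasal /n/ → [õ]
/u/ before nasal /m/ → [ũ]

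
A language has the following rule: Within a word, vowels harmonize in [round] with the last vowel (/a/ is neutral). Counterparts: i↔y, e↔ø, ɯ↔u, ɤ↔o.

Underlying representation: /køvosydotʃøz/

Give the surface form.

no segment meets the rule's conditions; no change.

[køvosydotʃøz]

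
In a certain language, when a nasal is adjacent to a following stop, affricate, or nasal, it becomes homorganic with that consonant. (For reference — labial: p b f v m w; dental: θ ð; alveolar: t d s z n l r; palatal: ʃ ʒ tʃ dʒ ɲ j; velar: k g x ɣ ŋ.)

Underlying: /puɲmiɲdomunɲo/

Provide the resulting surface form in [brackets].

[pummindomuɲɲo]

/ɲ/ before /m/ (labial) → [m]
/ɲ/ before /d/ (alveolar) → [n]
/n/ before /ɲ/ (palatal) → [ɲ]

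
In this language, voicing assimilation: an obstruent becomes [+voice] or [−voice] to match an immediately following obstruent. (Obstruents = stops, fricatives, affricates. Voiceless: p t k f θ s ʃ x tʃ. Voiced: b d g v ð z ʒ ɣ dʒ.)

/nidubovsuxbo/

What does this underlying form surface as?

[nidubofsuɣbo]

/v/ before /s/ (voiceless) → [f]
/x/ before /b/ (voiced) → [ɣ]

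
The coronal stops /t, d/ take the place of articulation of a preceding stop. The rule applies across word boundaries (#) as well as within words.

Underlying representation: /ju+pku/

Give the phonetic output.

no segment meets the rule's conditions; no change.

[ju+pku]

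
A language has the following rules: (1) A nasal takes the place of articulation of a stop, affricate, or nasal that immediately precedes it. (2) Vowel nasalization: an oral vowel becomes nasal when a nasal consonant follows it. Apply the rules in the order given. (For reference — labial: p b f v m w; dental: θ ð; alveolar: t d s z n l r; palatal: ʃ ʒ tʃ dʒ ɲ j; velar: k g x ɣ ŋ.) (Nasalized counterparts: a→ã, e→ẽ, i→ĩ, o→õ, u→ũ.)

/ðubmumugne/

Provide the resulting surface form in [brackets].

Rule 1: /n/ after /g/ (velar) → [ŋ]
After rule 1: ðubmumugŋe
Rule 2: /u/ before nasal /m/ → [ũ]

[ðubmũmugŋe]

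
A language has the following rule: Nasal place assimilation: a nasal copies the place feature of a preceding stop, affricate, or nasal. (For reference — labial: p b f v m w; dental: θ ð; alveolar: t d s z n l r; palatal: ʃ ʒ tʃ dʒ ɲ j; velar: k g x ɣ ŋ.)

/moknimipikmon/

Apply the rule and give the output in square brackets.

[mokŋimipikŋon]

/n/ after /k/ (velar) → [ŋ]
/m/ after /k/ (velar) → [ŋ]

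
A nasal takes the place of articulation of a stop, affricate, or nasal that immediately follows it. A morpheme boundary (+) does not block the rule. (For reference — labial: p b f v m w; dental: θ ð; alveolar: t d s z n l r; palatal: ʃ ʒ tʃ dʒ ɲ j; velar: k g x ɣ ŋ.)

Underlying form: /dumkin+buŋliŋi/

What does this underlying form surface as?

/m/ before /k/ (velar) → [ŋ]
/n/ before /b/ (labial) → [m]

[duŋkim+buŋliŋi]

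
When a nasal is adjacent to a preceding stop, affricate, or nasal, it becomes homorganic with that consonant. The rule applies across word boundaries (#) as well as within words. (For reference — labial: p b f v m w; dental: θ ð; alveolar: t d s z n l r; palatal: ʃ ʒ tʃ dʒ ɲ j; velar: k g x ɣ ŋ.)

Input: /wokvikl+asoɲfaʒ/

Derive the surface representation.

[wokvikl+asoɲfaʒ]

no segment meets the rule's conditions; no change.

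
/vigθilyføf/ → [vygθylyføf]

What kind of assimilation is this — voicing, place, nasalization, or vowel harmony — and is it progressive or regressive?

vowel harmony, regressive

/i/→[y] /i/→[y].
Vowels agree with the last vowel, so the harmony is regressive.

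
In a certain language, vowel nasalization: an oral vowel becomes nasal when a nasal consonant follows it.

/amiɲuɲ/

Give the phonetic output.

[ãmĩɲũɲ]

/a/ before nasal /m/ → [ã]
/i/ before nasal /ɲ/ → [ĩ]
/u/ before nasal /ɲ/ → [ũ]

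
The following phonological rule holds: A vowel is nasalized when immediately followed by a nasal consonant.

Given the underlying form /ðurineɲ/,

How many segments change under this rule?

2

/i/ before nasal /n/ → [ĩ]
/e/ before nasal /ɲ/ → [ẽ]
2 segments change.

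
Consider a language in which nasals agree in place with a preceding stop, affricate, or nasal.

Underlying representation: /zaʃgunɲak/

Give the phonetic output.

/ɲ/ after /n/ (alveolar) → [n]

[zaʃgunnak]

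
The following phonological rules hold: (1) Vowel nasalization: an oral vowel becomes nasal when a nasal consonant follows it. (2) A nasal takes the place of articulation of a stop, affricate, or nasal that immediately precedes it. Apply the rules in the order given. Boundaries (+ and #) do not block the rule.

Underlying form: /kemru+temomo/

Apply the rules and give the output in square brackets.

[kẽmru+tẽmõmo]

Rule 1: /e/ before nasal /m/ → [ẽ]
Rule 1: /e/ before nasal /m/ → [ẽ]
Rule 1: /o/ before nasal /m/ → [õ]
After rule 1: kẽmru+tẽmõmo
Rule 2: no segment meets the rule's conditions; no change.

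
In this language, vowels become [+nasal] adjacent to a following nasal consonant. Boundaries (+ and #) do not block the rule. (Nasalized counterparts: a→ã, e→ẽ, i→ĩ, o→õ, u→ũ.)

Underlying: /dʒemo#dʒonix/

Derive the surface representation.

[dʒẽmo#dʒõnix]

/e/ before nasal /m/ → [ẽ]
/o/ before nasal /n/ → [õ]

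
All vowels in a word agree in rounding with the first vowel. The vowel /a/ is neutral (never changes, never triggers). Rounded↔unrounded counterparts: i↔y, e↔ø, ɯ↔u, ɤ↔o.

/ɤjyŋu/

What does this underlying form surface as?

[ɤjiŋɯ]

/y/ harmonizes with /ɤ/ ([-round]) → [i]
/u/ harmonizes with /ɤ/ ([-round]) → [ɯ]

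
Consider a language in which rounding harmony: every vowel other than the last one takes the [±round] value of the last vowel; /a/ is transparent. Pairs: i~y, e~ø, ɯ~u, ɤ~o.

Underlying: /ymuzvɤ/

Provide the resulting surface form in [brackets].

[imɯzvɤ]

/y/ harmonizes with /ɤ/ ([-round]) → [i]
/u/ harmonizes with /ɤ/ ([-round]) → [ɯ]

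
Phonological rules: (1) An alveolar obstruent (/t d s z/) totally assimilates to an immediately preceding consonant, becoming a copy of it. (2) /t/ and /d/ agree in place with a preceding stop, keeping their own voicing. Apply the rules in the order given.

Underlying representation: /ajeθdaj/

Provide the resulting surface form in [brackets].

[ajeθθaj]

Rule 1: /d/ after /θ/ → [θ] (total assimilation)
After rule 1: ajeθθaj
Rule 2: no segment meets the rule's conditions; no change.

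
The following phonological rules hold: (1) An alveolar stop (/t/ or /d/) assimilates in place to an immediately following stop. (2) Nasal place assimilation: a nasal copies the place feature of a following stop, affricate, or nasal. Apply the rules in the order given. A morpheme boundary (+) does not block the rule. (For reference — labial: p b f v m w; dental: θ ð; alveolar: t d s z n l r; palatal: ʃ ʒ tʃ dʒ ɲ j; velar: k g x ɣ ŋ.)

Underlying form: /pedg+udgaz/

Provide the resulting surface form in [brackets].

[pegg+uggaz]

Rule 1: /d/ before /g/ (velar) → [g]
Rule 1: /d/ before /g/ (velar) → [g]
After rule 1: pegg+uggaz
Rule 2: no segment meets the rule's conditions; no change.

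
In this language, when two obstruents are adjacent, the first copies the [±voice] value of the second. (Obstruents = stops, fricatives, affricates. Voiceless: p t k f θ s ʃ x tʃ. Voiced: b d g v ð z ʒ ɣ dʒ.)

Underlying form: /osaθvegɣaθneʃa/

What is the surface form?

/θ/ before /v/ (voiced) → [ð]

[osaðvegɣaθneʃa]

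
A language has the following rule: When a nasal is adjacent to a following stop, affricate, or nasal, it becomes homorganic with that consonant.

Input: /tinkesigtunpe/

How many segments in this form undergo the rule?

/n/ before /k/ (velar) → [ŋ]
/n/ before /p/ (labial) → [m]
2 segments change.

2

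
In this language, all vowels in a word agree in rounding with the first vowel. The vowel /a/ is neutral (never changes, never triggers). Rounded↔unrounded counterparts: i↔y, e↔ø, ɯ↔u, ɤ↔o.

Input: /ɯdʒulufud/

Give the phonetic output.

[ɯdʒɯlɯfɯd]

/u/ harmonizes with /ɯ/ ([-round]) → [ɯ]
/u/ harmonizes with /ɯ/ ([-round]) → [ɯ]
/u/ harmonizes with /ɯ/ ([-round]) → [ɯ]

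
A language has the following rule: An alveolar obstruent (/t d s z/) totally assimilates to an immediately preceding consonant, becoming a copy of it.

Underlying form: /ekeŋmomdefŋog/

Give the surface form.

[ekeŋmommefŋog]

/d/ after /m/ → [m] (total assimilation)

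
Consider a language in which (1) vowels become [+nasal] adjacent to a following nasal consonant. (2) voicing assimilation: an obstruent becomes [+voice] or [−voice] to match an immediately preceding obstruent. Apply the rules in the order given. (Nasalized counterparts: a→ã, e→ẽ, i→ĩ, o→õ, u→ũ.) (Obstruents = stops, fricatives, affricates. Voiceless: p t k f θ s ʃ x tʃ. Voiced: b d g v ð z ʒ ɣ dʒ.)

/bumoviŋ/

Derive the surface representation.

Rule 1: /u/ before nasal /m/ → [ũ]
Rule 1: /i/ before nasal /ŋ/ → [ĩ]
After rule 1: bũmovĩŋ
Rule 2: no segment meets the rule's conditions; no change.

[bũmovĩŋ]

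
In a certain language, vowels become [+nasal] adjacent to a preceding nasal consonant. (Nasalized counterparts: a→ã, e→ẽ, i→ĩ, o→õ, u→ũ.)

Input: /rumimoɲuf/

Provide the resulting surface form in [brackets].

/i/ after nasal /m/ → [ĩ]
/o/ after nasal /m/ → [õ]
/u/ after nasal /ɲ/ → [ũ]

[rumĩmõɲũf]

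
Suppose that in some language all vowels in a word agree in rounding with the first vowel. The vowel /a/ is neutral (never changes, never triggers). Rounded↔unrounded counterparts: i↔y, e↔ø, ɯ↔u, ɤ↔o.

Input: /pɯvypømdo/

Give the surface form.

[pɯvipemdɤ]

/y/ harmonizes with /ɯ/ ([-round]) → [i]
/ø/ harmonizes with /ɯ/ ([-round]) → [e]
/o/ harmonizes with /ɯ/ ([-round]) → [ɤ]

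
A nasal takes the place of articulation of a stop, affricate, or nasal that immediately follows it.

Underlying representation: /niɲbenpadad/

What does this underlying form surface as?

[nimbempadad]

/ɲ/ before /b/ (labial) → [m]
/n/ before /p/ (labial) → [m]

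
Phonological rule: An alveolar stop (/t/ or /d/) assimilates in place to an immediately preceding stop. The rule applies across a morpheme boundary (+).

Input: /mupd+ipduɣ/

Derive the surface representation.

/d/ after /p/ (labial) → [b]
/d/ after /p/ (labial) → [b]

[mupb+ipbuɣ]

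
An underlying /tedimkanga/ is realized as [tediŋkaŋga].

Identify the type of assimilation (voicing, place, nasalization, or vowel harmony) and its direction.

place assimilation, regressive

/m/→[ŋ] /n/→[ŋ].
Each target copies a feature from the following segment, so the direction is regressive.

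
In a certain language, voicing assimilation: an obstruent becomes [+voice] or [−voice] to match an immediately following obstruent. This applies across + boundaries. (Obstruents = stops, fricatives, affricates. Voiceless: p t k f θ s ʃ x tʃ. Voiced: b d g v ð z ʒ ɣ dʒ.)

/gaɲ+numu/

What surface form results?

no segment meets the rule's conditions; no change.

[gaɲ+numu]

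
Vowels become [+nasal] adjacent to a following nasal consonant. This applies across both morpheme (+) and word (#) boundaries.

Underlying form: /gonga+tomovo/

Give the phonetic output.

/o/ before nasal /n/ → [õ]
/o/ before nasal /m/ → [õ]

[gõnga+tõmovo]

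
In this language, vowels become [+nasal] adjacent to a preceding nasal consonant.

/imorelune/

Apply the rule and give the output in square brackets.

[imõrelunẽ]

/o/ after nasal /m/ → [õ]
/e/ after nasal /n/ → [ẽ]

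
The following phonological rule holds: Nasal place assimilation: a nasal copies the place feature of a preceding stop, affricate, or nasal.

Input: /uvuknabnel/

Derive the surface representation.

[uvukŋabmel]

/n/ after /k/ (velar) → [ŋ]
/n/ after /b/ (labial) → [m]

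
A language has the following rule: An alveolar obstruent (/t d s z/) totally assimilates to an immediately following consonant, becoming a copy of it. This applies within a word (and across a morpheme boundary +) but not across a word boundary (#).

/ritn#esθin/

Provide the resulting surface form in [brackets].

/t/ before /n/ → [n] (total assimilation)
/s/ before /θ/ → [θ] (total assimilation)

[rinn#eθθin]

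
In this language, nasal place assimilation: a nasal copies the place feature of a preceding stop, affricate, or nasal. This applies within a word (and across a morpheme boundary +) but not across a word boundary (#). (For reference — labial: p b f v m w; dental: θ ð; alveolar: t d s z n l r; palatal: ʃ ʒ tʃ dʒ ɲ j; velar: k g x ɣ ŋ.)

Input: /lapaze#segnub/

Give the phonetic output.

[lapaze#segŋub]

/n/ after /g/ (velar) → [ŋ]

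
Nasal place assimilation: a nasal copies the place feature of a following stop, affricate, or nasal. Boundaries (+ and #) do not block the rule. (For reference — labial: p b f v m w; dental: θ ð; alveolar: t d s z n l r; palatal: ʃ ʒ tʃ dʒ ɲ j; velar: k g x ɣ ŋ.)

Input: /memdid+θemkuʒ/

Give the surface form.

/m/ before /d/ (alveolar) → [n]
/m/ before /k/ (velar) → [ŋ]

[mendid+θeŋkuʒ]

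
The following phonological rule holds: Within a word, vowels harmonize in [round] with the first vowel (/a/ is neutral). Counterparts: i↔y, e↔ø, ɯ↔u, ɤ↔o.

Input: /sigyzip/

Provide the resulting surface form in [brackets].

/y/ harmonizes with /i/ ([-round]) → [i]

[sigizip]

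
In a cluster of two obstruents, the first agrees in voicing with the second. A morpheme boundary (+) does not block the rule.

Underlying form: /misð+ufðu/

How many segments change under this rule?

/s/ before /ð/ (voiced) → [z]
/f/ before /ð/ (voiced) → [v]
2 segments change.

2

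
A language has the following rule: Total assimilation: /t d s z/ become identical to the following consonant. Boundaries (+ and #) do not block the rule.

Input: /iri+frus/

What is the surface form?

no segment meets the rule's conditions; no change.

[iri+frus]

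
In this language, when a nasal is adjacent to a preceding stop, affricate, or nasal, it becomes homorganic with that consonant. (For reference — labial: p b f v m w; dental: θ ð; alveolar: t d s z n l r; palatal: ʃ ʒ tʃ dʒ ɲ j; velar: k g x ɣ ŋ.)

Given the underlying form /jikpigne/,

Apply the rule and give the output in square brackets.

/n/ after /g/ (velar) → [ŋ]

[jikpigŋe]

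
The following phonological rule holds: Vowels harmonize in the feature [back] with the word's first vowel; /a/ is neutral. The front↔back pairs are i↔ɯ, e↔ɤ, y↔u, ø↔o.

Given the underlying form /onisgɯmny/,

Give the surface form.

[onɯsgɯmnu]

/i/ harmonizes with /o/ ([+back]) → [ɯ]
/y/ harmonizes with /o/ ([+back]) → [u]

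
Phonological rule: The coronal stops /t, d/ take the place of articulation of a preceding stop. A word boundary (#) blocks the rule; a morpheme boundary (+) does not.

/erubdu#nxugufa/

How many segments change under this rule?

/d/ after /b/ (labial) → [b]
1 segment changes.

1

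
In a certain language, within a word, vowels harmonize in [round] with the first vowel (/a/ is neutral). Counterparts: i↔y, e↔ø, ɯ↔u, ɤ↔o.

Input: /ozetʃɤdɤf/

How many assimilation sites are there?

3

/e/ harmonizes with /o/ ([+round]) → [ø]
/ɤ/ harmonizes with /o/ ([+round]) → [o]
/ɤ/ harmonizes with /o/ ([+round]) → [o]
3 segments change.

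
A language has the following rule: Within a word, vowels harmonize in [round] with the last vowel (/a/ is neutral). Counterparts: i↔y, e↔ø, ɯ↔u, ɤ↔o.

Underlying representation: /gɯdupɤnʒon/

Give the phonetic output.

/ɯ/ harmonizes with /o/ ([+round]) → [u]
/ɤ/ harmonizes with /o/ ([+round]) → [o]

[guduponʒon]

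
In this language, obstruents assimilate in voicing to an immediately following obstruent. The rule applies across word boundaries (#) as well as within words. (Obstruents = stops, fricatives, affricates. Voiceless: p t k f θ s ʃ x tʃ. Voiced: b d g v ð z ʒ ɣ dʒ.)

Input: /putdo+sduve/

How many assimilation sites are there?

2

/t/ before /d/ (voiced) → [d]
/s/ before /d/ (voiced) → [z]
2 segments change.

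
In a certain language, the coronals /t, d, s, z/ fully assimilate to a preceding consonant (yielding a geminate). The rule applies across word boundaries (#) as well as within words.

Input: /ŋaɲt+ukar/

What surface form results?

[ŋaɲɲ+ukar]

/t/ after /ɲ/ → [ɲ] (total assimilation)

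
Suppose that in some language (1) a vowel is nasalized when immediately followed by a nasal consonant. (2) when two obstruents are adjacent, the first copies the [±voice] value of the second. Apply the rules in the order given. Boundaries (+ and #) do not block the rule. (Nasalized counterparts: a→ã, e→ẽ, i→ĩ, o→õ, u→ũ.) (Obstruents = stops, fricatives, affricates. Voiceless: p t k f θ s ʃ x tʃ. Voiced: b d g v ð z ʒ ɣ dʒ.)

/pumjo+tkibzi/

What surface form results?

Rule 1: /u/ before nasal /m/ → [ũ]
After rule 1: pũmjo+tkibzi
Rule 2: no segment meets the rule's conditions; no change.

[pũmjo+tkibzi]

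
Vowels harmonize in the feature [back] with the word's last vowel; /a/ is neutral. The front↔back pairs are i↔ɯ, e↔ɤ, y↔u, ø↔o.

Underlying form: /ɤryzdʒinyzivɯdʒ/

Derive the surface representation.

[ɤruzdʒɯnuzɯvɯdʒ]

/y/ harmonizes with /ɯ/ ([+back]) → [u]
/i/ harmonizes with /ɯ/ ([+back]) → [ɯ]
/y/ harmonizes with /ɯ/ ([+back]) → [u]
/i/ harmonizes with /ɯ/ ([+back]) → [ɯ]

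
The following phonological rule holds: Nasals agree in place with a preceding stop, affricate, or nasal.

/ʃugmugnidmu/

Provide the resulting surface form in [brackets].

[ʃugŋugŋidnu]

/m/ after /g/ (velar) → [ŋ]
/n/ after /g/ (velar) → [ŋ]
/m/ after /d/ (alveolar) → [n]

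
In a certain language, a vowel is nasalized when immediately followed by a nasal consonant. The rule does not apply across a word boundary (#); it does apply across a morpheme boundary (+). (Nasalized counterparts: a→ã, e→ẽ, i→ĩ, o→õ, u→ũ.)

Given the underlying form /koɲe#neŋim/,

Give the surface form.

/o/ before nasal /ɲ/ → [õ]
/e/ before nasal /ŋ/ → [ẽ]
/i/ before nasal /m/ → [ĩ]

[kõɲe#nẽŋĩm]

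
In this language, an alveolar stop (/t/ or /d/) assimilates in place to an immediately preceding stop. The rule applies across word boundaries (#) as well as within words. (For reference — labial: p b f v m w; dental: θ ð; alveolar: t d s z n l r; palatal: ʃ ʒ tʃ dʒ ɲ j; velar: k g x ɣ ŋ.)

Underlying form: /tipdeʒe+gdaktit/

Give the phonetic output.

/d/ after /p/ (labial) → [b]
/d/ after /g/ (velar) → [g]
/t/ after /k/ (velar) → [k]

[tipbeʒe+ggakkit]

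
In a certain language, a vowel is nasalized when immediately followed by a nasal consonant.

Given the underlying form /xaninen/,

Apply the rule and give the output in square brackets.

/a/ before nasal /n/ → [ã]
/i/ before nasal /n/ → [ĩ]
/e/ before nasal /n/ → [ẽ]

[xãnĩnẽn]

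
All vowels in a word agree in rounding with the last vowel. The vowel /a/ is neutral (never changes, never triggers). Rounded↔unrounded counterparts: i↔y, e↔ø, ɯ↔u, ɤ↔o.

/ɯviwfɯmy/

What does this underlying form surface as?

/ɯ/ harmonizes with /y/ ([+round]) → [u]
/i/ harmonizes with /y/ ([+round]) → [y]
/ɯ/ harmonizes with /y/ ([+round]) → [u]

[uvywfumy]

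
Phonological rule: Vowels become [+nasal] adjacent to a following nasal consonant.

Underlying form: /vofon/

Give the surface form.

[vofõn]

/o/ before nasal /n/ → [õ]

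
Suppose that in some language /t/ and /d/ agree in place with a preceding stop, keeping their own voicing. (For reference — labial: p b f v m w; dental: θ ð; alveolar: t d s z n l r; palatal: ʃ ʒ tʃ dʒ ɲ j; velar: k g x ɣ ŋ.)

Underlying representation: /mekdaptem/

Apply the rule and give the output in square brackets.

[mekgappem]

/d/ after /k/ (velar) → [g]
/t/ after /p/ (labial) → [p]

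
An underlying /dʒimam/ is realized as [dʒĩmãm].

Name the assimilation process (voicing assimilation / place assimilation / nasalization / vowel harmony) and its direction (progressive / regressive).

nasalization, regressive

/i/→[ĩ] /a/→[ã].
Each target copies a feature from the following segment, so the direction is regressive.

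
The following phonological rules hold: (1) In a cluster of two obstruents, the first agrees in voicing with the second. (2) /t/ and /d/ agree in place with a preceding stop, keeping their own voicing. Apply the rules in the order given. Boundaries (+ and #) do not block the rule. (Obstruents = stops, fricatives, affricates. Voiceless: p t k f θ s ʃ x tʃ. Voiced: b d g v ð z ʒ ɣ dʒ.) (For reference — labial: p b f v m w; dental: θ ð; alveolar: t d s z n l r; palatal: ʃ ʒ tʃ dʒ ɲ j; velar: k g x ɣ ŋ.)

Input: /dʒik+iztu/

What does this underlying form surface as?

[dʒik+istu]

Rule 1: /z/ before /t/ (voiceless) → [s]
After rule 1: dʒik+istu
Rule 2: no segment meets the rule's conditions; no change.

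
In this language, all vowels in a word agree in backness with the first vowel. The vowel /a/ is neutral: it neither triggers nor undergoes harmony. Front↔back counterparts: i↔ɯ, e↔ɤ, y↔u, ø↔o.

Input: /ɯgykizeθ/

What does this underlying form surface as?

/y/ harmonizes with /ɯ/ ([+back]) → [u]
/i/ harmonizes with /ɯ/ ([+back]) → [ɯ]
/e/ harmonizes with /ɯ/ ([+back]) → [ɤ]

[ɯgukɯzɤθ]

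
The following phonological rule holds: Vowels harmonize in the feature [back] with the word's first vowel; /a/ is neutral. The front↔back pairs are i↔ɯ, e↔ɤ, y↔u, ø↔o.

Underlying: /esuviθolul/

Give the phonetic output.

[esyviθølyl]

/u/ harmonizes with /e/ ([-back]) → [y]
/o/ harmonizes with /e/ ([-back]) → [ø]
/u/ harmonizes with /e/ ([-back]) → [y]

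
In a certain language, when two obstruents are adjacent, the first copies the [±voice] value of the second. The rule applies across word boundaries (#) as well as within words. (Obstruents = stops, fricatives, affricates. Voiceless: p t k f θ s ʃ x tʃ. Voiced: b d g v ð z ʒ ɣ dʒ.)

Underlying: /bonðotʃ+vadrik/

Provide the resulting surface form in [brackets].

/tʃ/ before /v/ (voiced) → [dʒ]

[bonðodʒ+vadrik]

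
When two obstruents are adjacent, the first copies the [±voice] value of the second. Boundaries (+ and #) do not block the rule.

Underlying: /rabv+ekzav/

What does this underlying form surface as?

/k/ before /z/ (voiced) → [g]

[rabv+egzav]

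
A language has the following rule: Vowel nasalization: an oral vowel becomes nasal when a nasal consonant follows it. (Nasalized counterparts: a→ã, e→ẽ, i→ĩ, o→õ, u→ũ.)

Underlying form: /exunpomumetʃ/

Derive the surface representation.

/u/ before nasal /n/ → [ũ]
/o/ before nasal /m/ → [õ]
/u/ before nasal /m/ → [ũ]

[exũnpõmũmetʃ]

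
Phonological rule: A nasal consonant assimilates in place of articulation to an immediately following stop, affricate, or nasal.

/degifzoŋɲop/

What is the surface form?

/ŋ/ before /ɲ/ (palatal) → [ɲ]

[degifzoɲɲop]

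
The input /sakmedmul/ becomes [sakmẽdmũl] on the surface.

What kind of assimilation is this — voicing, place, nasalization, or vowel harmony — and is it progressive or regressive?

nasalization, progressive

/e/→[ẽ] /u/→[ũ].
Each target copies a feature from the preceding segment, so the direction is progressive.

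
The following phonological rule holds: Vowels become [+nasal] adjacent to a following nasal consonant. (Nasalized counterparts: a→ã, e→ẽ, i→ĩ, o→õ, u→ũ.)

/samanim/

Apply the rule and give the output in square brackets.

/a/ before nasal /m/ → [ã]
/a/ before nasal /n/ → [ã]
/i/ before nasal /m/ → [ĩ]

[sãmãnĩm]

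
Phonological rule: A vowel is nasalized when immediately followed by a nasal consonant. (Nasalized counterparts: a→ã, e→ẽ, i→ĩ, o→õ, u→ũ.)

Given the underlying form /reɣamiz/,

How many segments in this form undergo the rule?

/a/ before nasal /m/ → [ã]
1 segment changes.

1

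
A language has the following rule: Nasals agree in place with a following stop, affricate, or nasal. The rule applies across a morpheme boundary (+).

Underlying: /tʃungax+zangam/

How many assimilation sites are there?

/n/ before /g/ (velar) → [ŋ]
/n/ before /g/ (velar) → [ŋ]
2 segments change.

2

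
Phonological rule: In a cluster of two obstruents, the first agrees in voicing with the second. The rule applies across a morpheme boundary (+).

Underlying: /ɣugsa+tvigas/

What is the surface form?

[ɣuksa+dvigas]

/g/ before /s/ (voiceless) → [k]
/t/ before /v/ (voiced) → [d]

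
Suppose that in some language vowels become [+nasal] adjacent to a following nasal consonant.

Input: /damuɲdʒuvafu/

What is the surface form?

/a/ before nasal /m/ → [ã]
/u/ before nasal /ɲ/ → [ũ]

[dãmũɲdʒuvafu]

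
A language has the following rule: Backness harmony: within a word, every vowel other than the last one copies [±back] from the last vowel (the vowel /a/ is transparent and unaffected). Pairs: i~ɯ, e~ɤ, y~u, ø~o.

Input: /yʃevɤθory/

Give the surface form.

[yʃeveθøry]

/ɤ/ harmonizes with /y/ ([-back]) → [e]
/o/ harmonizes with /y/ ([-back]) → [ø]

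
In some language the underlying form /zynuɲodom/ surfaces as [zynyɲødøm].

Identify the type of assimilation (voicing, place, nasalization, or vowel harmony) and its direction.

/u/→[y] /o/→[ø] /o/→[ø].
Vowels agree with the first vowel, so the harmony is progressive.

vowel harmony, progressive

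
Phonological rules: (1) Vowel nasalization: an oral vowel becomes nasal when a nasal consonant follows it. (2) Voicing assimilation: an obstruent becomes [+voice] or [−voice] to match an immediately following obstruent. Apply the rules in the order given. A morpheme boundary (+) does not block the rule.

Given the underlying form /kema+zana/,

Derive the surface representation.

Rule 1: /e/ before nasal /m/ → [ẽ]
Rule 1: /a/ before nasal /n/ → [ã]
After rule 1: kẽma+zãna
Rule 2: no segment meets the rule's conditions; no change.

[kẽma+zãna]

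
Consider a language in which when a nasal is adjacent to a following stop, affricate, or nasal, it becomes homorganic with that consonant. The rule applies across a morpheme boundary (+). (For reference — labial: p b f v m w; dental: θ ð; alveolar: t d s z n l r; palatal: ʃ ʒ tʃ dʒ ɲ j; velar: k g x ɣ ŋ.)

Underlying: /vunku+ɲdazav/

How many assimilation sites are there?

/n/ before /k/ (velar) → [ŋ]
/ɲ/ before /d/ (alveolar) → [n]
2 segments change.

2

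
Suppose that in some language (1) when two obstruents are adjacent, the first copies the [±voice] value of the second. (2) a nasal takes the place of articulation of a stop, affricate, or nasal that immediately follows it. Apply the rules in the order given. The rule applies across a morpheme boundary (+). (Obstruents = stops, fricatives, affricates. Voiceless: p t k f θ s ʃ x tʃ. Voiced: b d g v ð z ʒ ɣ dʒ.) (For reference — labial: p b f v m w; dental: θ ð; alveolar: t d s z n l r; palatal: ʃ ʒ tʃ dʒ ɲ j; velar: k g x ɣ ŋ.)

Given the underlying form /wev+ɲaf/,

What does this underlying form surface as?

[wev+ɲaf]

Rule 1: no segment meets the rule's conditions; no change.
After rule 1: wev+ɲaf
Rule 2: no segment meets the rule's conditions; no change.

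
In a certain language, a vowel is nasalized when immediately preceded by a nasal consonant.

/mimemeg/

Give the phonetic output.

[mĩmẽmẽg]

/i/ after nasal /m/ → [ĩ]
/e/ after nasal /m/ → [ẽ]
/e/ after nasal /m/ → [ẽ]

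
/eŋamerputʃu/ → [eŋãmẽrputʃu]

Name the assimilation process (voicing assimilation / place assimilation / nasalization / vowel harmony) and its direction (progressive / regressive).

nasalization, progressive

/a/→[ã] /e/→[ẽ].
Each target copies a feature from the preceding segment, so the direction is progressive.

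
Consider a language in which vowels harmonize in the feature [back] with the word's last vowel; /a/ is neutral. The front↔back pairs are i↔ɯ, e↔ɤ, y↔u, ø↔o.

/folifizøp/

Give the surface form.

[følifizøp]

/o/ harmonizes with /ø/ ([-back]) → [ø]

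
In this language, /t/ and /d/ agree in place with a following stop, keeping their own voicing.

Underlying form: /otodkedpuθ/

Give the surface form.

[otogkebpuθ]

/d/ before /k/ (velar) → [g]
/d/ before /p/ (labial) → [b]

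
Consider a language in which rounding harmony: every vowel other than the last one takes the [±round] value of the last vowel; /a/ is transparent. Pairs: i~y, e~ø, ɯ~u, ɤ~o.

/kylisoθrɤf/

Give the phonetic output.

[kilisɤθrɤf]

/y/ harmonizes with /ɤ/ ([-round]) → [i]
/o/ harmonizes with /ɤ/ ([-round]) → [ɤ]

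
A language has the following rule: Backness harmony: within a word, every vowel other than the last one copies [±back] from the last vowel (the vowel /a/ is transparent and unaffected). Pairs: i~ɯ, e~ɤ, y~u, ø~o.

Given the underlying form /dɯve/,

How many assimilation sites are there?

/ɯ/ harmonizes with /e/ ([-back]) → [i]
1 segment changes.

1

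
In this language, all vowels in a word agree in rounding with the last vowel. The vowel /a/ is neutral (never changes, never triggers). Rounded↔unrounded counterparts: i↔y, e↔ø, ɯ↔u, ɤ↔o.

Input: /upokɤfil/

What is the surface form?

[ɯpɤkɤfil]

/u/ harmonizes with /i/ ([-round]) → [ɯ]
/o/ harmonizes with /i/ ([-round]) → [ɤ]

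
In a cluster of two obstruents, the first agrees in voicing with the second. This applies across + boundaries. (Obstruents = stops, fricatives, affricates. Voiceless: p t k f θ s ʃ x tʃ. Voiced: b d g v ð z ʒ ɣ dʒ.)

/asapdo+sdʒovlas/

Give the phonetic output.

[asabdo+zdʒovlas]

/p/ before /d/ (voiced) → [b]
/s/ before /dʒ/ (voiced) → [z]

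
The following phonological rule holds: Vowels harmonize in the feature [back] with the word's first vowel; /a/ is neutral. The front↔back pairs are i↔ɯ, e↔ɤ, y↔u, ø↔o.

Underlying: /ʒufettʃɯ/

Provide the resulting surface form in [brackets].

[ʒufɤttʃɯ]

/e/ harmonizes with /u/ ([+back]) → [ɤ]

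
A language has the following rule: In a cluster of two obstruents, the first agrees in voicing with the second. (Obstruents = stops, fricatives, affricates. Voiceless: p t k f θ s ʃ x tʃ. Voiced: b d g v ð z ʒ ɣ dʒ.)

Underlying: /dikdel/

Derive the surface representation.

/k/ before /d/ (voiced) → [g]

[digdel]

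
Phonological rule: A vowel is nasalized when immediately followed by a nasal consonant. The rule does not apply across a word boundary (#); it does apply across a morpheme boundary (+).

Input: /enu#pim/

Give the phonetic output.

[ẽnu#pĩm]

/e/ before nasal /n/ → [ẽ]
/i/ before nasal /m/ → [ĩ]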